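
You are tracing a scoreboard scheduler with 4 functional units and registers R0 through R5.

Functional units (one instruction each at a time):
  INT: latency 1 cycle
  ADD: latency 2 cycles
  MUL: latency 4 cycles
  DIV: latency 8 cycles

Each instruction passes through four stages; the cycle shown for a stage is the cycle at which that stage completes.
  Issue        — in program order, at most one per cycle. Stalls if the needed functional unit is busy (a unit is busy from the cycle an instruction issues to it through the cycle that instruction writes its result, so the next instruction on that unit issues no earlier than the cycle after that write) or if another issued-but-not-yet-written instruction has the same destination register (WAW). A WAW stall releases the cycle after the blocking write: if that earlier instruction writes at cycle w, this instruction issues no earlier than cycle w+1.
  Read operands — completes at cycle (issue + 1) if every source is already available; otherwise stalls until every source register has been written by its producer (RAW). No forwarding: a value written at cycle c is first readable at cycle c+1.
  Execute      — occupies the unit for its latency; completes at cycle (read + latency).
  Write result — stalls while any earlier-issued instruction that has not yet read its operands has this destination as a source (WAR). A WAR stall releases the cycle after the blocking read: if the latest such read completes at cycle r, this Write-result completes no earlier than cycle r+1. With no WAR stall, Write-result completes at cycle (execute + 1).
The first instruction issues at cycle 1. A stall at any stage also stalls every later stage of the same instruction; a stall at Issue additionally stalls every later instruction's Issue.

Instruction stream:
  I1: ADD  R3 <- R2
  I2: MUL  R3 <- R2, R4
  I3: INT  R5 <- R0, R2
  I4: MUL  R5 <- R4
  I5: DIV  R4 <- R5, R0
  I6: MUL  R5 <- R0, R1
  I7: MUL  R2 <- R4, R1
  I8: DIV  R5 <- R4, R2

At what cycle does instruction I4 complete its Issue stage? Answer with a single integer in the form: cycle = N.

cycle = 13

[1] issue I1 (ADD)
[2] I1 read-ops
[4] I1 finished on ADD
[5] I1→R3
[6] issue I2 (MUL)
[7] I2 read-ops · issue I3 (INT)
[8] I3 read-ops
[9] I3 finished on INT
[10] I3→R5
[11] I2 finished on MUL
[12] I2→R3
[13] issue I4 (MUL)
[14] I4 read-ops · issue I5 (DIV)
[18] I4 finished on MUL
[19] I4→R5
[20] I5 read-ops · issue I6 (MUL)
[21] I6 read-ops
[25] I6 finished on MUL
[26] I6→R5
[27] issue I7 (MUL)
[28] I5 finished on DIV
[29] I5→R4
[30] I7 read-ops · issue I8 (DIV)
[34] I7 finished on MUL
[35] I7→R2
[36] I8 read-ops
[44] I8 finished on DIV
[45] I8→R5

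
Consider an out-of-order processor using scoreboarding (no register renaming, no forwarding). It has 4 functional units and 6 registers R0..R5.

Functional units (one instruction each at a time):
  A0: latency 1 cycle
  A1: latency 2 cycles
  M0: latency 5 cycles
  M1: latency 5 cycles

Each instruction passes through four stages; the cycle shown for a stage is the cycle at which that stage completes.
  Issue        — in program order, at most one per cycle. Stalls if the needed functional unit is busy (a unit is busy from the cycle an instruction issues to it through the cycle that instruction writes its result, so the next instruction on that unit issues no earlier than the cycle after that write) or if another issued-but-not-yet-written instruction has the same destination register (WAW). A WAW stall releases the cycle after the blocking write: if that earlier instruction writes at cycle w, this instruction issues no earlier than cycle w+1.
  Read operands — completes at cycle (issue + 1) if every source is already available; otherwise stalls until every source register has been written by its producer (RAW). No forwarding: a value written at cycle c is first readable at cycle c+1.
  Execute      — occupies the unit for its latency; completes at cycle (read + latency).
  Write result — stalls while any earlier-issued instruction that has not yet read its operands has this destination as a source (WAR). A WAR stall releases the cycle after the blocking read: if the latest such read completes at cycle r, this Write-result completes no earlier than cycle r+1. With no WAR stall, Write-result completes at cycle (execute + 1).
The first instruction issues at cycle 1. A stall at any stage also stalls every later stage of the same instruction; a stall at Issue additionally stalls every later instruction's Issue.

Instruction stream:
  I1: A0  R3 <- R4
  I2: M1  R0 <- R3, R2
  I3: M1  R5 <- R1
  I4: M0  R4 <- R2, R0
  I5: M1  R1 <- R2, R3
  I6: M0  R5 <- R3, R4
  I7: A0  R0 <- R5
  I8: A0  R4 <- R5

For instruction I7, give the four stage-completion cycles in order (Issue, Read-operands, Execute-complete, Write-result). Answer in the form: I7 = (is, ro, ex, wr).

1) issue 1, read 2, done 3, write 4
2) issue 2, read 5, done 10, write 11  <RAW R3: wait I1 write@4>
3) issue 12, read 13, done 18, write 19  <struct: M1 busy until I2 writes@11>
4) issue 13, read 14, done 19, write 20
5) issue 20, read 21, done 26, write 27  <struct: M1 busy until I3 writes@19>
6) issue 21, read 22, done 27, write 28
7) issue 22, read 29, done 30, write 31  <RAW R5: wait I6 write@28>
8) issue 32, read 33, done 34, write 35  <struct: A0 busy until I7 writes@31>

I7 = (22, 29, 30, 31)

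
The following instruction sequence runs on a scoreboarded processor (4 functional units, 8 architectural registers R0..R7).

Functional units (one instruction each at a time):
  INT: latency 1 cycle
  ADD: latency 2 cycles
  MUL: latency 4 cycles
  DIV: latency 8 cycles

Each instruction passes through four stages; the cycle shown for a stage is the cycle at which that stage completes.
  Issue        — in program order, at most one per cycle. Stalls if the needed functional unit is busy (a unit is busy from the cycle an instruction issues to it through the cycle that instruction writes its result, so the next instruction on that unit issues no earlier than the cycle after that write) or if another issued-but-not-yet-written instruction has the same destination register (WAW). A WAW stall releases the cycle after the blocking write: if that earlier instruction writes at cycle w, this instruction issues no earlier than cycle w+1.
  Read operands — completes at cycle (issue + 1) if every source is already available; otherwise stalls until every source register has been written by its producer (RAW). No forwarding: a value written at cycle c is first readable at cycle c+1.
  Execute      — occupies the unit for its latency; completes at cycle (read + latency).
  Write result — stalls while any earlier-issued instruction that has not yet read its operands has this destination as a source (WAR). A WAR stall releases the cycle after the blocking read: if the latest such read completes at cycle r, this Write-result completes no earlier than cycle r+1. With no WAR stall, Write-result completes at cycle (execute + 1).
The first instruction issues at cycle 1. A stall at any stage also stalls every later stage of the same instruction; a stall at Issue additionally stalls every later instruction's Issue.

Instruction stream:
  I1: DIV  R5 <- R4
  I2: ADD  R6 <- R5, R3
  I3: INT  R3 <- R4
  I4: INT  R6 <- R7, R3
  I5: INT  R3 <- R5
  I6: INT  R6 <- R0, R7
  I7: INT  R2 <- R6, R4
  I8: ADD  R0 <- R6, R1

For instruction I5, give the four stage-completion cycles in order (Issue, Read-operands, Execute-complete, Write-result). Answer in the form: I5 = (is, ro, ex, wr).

I1 -> (1, 2, 10, 11)
I2 -> (2, 12, 14, 15)  // RAW R5: wait I1 write@11
I3 -> (3, 4, 5, 13)  // WAR R3: wait I2 read@12
I4 -> (16, 17, 18, 19)  // WAW R6: wait I2 write@15
I5 -> (20, 21, 22, 23)  // struct: INT busy until I4 writes@19
I6 -> (24, 25, 26, 27)  // struct: INT busy until I5 writes@23
I7 -> (28, 29, 30, 31)  // struct: INT busy until I6 writes@27
I8 -> (29, 30, 32, 33)

I5 = (20, 21, 22, 23)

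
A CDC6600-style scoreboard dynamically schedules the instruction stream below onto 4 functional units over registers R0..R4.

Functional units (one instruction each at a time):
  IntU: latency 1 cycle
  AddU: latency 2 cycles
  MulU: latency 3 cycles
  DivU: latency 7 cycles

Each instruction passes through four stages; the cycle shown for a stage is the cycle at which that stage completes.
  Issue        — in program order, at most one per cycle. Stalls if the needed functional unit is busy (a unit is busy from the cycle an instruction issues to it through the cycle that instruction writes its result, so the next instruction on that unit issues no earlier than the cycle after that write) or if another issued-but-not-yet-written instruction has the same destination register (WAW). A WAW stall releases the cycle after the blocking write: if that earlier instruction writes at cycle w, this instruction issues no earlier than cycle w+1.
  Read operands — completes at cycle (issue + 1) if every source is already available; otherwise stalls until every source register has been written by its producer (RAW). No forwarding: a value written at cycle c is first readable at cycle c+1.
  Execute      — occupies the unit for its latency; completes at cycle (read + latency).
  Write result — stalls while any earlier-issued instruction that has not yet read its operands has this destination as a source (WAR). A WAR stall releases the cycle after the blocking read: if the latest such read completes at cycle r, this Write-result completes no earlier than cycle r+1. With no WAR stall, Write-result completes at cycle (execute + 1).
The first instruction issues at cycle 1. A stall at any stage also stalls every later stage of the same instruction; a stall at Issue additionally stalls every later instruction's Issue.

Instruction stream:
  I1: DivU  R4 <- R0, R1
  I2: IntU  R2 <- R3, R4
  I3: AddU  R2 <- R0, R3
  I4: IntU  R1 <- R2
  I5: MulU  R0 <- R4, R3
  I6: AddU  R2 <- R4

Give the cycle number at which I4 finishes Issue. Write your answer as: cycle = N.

[1] I1 issues→DivU
[2] I1 reads; I2 issues→IntU
[9] I1 exec-done
[10] I1 writes R4
[11] I2 reads
[12] I2 exec-done
[13] I2 writes R2
[14] I3 issues→AddU
[15] I3 reads; I4 issues→IntU
[16] I5 issues→MulU
[17] I3 exec-done; I5 reads
[18] I3 writes R2
[19] I4 reads; I6 issues→AddU
[20] I4 exec-done; I5 exec-done; I6 reads
[21] I4 writes R1; I5 writes R0
[22] I6 exec-done
[23] I6 writes R2

cycle = 15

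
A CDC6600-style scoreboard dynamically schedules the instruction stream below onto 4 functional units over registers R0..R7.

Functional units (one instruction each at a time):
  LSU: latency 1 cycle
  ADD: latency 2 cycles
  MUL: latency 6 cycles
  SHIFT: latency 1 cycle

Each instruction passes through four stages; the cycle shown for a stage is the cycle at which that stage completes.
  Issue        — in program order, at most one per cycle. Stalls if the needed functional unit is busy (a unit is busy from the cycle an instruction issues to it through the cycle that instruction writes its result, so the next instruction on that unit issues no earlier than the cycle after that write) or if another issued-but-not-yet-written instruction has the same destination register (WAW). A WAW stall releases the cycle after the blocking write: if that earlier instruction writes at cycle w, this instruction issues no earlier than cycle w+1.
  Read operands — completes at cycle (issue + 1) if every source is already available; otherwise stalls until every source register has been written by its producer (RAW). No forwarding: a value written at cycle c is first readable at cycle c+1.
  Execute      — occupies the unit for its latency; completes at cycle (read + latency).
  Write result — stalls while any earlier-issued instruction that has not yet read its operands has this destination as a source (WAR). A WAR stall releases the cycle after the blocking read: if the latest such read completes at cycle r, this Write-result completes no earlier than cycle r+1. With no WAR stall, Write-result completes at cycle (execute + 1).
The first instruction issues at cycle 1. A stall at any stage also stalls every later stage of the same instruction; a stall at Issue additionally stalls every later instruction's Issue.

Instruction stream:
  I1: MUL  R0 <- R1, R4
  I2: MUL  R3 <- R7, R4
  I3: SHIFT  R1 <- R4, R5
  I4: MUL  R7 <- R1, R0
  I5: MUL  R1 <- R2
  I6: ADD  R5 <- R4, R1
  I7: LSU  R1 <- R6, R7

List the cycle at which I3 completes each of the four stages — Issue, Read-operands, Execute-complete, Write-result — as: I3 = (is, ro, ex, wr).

I3 = (11, 12, 13, 14)

[1] I1 dispatched to MUL
[2] I1 operands ready
[8] I1 complete
[9] R0←I1
[10] I2 dispatched to MUL
[11] I2 operands ready, I3 dispatched to SHIFT
[12] I3 operands ready
[13] I3 complete
[14] R1←I3
[17] I2 complete
[18] R3←I2
[19] I4 dispatched to MUL
[20] I4 operands ready
[26] I4 complete
[27] R7←I4
[28] I5 dispatched to MUL
[29] I5 operands ready, I6 dispatched to ADD
[35] I5 complete
[36] R1←I5
[37] I6 operands ready, I7 dispatched to LSU
[38] I7 operands ready
[39] I6 complete, I7 complete
[40] R5←I6, R1←I7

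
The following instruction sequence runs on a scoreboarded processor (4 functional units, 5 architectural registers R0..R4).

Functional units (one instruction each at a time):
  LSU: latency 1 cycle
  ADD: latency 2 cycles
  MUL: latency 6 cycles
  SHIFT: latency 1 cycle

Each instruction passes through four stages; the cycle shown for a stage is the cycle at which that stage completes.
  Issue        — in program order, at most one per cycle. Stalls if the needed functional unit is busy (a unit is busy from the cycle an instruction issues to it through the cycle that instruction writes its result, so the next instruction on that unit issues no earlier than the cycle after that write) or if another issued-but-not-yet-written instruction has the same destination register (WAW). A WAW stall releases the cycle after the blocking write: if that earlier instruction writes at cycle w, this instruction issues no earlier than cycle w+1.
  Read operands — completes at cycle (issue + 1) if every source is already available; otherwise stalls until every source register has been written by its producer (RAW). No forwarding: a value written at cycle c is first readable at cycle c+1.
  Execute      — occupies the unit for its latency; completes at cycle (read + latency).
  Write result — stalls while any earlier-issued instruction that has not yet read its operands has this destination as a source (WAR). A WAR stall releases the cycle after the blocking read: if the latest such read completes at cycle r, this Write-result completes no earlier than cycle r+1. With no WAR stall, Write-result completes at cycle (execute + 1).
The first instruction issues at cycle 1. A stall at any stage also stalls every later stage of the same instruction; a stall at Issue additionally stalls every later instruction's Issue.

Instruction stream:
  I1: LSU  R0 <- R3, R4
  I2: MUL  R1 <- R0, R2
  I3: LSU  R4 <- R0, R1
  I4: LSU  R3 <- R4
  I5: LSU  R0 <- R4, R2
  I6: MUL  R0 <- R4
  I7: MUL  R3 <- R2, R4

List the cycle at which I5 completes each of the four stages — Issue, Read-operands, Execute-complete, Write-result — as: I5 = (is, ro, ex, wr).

I5 = (20, 21, 22, 23)

[I1] 1/2/3/4
[I2] 2/5/11/12  (RAW R0: wait I1 write@4)
[I3] 5/13/14/15  (struct: LSU busy until I1 writes@4; RAW R1: wait I2 write@12)
[I4] 16/17/18/19  (struct: LSU busy until I3 writes@15)
[I5] 20/21/22/23  (struct: LSU busy until I4 writes@19)
[I6] 24/25/31/32  (WAW R0: wait I5 write@23)
[I7] 33/34/40/41  (struct: MUL busy until I6 writes@32)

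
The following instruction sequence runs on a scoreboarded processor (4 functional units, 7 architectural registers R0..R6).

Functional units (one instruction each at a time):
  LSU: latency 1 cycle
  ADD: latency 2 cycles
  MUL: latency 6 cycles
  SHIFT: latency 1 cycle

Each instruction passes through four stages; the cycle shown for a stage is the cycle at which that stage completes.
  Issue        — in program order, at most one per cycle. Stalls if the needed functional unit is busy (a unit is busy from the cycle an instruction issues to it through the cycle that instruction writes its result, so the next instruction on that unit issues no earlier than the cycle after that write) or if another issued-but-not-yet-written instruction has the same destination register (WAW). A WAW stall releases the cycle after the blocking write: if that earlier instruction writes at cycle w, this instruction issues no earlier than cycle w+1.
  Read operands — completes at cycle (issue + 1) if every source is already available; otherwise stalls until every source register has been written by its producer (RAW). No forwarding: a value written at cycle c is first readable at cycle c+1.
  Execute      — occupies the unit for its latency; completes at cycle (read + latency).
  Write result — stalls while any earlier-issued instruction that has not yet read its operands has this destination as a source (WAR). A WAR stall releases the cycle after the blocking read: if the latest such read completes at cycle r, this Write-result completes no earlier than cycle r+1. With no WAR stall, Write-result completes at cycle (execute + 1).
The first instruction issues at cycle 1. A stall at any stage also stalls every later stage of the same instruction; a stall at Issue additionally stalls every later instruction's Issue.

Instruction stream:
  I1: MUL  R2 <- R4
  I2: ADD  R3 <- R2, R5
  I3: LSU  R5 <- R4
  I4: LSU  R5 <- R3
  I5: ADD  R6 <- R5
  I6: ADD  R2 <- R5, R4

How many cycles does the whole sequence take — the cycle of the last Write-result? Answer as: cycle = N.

cycle = 25

  I1 | 1 | 2 | 8 | 9
  I2 | 2 | 10 | 12 | 13   RAW R2: wait I1 write@9
  I3 | 3 | 4 | 5 | 11   WAR R5: wait I2 read@10
  I4 | 12 | 14 | 15 | 16   struct: LSU busy until I3 writes@11 · RAW R3: wait I2 write@13
  I5 | 14 | 17 | 19 | 20   struct: ADD busy until I2 writes@13 · RAW R5: wait I4 write@16
  I6 | 21 | 22 | 24 | 25   struct: ADD busy until I5 writes@20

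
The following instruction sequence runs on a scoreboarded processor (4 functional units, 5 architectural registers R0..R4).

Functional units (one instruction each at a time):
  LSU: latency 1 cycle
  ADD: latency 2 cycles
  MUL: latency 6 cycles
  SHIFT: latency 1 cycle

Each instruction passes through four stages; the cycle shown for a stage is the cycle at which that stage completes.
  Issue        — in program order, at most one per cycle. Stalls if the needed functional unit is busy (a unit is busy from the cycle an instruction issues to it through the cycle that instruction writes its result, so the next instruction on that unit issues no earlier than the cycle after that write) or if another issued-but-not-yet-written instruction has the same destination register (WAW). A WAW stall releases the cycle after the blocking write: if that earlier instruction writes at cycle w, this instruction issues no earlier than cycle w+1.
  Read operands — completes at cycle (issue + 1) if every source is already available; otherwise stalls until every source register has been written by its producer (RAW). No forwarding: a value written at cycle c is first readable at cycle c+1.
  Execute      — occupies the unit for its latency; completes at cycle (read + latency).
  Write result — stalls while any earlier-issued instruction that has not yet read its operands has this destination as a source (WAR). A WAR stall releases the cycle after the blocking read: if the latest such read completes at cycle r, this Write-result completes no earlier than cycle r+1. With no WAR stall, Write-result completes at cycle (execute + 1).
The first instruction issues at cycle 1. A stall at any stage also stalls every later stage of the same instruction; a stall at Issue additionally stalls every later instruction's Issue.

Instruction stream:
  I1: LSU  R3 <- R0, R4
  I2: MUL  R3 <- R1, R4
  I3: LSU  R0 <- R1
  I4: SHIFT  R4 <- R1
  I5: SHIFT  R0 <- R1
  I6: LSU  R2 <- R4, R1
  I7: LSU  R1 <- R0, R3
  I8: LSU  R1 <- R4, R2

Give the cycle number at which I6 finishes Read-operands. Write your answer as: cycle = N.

cycle = 13

cycle 1: I1 dispatched to LSU
cycle 2: I1 operands ready
cycle 3: I1 complete
cycle 4: R3←I1
cycle 5: I2 dispatched to MUL
cycle 6: I2 operands ready; I3 dispatched to LSU
cycle 7: I3 operands ready; I4 dispatched to SHIFT
cycle 8: I3 complete; I4 operands ready
cycle 9: R0←I3; I4 complete
cycle 10: R4←I4
cycle 11: I5 dispatched to SHIFT
cycle 12: I2 complete; I5 operands ready; I6 dispatched to LSU
cycle 13: R3←I2; I5 complete; I6 operands ready
cycle 14: R0←I5; I6 complete
cycle 15: R2←I6
cycle 16: I7 dispatched to LSU
cycle 17: I7 operands ready
cycle 18: I7 complete
cycle 19: R1←I7
cycle 20: I8 dispatched to LSU
cycle 21: I8 operands ready
cycle 22: I8 complete
cycle 23: R1←I8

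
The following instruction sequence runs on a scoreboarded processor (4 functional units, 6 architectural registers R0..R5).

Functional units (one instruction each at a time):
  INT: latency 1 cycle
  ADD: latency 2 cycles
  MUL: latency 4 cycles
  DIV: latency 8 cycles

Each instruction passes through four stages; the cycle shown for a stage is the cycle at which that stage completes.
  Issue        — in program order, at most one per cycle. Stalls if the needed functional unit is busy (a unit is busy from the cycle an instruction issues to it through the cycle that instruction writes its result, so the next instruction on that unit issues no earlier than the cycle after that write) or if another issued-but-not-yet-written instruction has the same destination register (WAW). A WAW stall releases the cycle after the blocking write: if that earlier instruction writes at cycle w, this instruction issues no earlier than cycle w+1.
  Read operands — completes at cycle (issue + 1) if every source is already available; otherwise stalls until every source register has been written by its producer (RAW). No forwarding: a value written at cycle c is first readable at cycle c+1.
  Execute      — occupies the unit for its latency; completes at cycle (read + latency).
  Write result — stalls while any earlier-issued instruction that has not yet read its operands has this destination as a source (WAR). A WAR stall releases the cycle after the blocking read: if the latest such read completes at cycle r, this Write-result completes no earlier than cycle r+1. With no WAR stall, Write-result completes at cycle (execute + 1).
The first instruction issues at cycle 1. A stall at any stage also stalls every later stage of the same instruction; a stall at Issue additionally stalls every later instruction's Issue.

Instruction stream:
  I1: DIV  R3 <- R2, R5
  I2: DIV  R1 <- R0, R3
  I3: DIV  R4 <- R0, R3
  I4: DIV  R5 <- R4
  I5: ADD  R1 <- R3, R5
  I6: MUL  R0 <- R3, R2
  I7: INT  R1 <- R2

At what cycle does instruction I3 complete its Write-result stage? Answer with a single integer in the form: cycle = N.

[I1] 1/2/10/11
[I2] 12/13/21/22  (struct: DIV busy until I1 writes@11)
[I3] 23/24/32/33  (struct: DIV busy until I2 writes@22)
[I4] 34/35/43/44  (struct: DIV busy until I3 writes@33)
[I5] 35/45/47/48  (RAW R5: wait I4 write@44)
[I6] 36/37/41/42
[I7] 49/50/51/52  (WAW R1: wait I5 write@48)

cycle = 33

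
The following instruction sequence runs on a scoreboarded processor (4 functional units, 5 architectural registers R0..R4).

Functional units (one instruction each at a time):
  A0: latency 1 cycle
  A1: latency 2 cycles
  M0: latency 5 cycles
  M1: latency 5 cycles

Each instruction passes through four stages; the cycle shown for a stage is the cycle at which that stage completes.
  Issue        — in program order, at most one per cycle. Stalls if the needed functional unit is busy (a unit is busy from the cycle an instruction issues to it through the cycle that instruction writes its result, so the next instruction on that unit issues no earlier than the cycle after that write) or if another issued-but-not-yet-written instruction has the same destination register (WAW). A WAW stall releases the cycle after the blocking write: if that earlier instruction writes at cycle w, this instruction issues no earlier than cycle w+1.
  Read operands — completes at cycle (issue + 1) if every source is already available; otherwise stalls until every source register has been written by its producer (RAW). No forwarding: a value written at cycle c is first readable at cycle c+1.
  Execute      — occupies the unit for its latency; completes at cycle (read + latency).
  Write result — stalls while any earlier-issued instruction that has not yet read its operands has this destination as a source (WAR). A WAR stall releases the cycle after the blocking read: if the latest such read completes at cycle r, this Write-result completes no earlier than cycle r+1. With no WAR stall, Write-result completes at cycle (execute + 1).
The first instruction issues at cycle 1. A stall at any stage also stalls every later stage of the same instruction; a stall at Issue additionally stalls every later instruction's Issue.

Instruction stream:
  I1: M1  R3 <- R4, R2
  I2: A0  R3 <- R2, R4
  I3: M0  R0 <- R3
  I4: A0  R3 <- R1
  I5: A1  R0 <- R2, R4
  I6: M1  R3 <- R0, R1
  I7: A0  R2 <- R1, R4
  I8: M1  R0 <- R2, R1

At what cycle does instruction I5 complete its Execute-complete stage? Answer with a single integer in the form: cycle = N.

[1] I1 issues→M1
[2] I1 reads
[7] I1 exec-done
[8] I1 writes R3
[9] I2 issues→A0
[10] I2 reads, I3 issues→M0
[11] I2 exec-done
[12] I2 writes R3
[13] I3 reads, I4 issues→A0
[14] I4 reads
[15] I4 exec-done
[16] I4 writes R3
[18] I3 exec-done
[19] I3 writes R0
[20] I5 issues→A1
[21] I5 reads, I6 issues→M1
[22] I7 issues→A0
[23] I5 exec-done, I7 reads
[24] I5 writes R0, I7 exec-done
[25] I6 reads, I7 writes R2
[30] I6 exec-done
[31] I6 writes R3
[32] I8 issues→M1
[33] I8 reads
[38] I8 exec-done
[39] I8 writes R0

cycle = 23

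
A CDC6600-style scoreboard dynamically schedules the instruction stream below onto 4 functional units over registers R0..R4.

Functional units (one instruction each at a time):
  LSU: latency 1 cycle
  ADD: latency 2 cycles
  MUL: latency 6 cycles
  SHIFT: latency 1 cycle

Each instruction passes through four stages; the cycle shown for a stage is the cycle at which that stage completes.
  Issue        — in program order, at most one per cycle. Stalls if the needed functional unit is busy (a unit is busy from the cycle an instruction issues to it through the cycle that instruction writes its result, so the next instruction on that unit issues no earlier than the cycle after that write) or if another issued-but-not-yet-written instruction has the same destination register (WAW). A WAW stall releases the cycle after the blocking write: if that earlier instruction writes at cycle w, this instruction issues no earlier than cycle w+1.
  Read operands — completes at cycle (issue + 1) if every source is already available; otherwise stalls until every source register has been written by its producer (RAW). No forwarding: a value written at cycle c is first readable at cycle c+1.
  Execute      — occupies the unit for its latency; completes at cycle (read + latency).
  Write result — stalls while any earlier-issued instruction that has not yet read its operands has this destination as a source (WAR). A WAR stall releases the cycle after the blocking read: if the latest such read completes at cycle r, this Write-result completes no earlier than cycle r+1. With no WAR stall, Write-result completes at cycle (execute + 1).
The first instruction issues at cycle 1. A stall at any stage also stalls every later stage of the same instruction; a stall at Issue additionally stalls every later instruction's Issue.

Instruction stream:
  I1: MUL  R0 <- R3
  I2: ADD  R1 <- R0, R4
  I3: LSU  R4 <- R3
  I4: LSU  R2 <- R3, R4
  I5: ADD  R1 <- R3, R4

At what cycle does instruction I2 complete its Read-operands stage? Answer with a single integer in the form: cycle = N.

cycle 1: I1 issues→MUL
cycle 2: I1 reads; I2 issues→ADD
cycle 3: I3 issues→LSU
cycle 4: I3 reads
cycle 5: I3 exec-done
cycle 8: I1 exec-done
cycle 9: I1 writes R0
cycle 10: I2 reads
cycle 11: I3 writes R4
cycle 12: I2 exec-done; I4 issues→LSU
cycle 13: I2 writes R1; I4 reads
cycle 14: I4 exec-done; I5 issues→ADD
cycle 15: I4 writes R2; I5 reads
cycle 17: I5 exec-done
cycle 18: I5 writes R1

cycle = 10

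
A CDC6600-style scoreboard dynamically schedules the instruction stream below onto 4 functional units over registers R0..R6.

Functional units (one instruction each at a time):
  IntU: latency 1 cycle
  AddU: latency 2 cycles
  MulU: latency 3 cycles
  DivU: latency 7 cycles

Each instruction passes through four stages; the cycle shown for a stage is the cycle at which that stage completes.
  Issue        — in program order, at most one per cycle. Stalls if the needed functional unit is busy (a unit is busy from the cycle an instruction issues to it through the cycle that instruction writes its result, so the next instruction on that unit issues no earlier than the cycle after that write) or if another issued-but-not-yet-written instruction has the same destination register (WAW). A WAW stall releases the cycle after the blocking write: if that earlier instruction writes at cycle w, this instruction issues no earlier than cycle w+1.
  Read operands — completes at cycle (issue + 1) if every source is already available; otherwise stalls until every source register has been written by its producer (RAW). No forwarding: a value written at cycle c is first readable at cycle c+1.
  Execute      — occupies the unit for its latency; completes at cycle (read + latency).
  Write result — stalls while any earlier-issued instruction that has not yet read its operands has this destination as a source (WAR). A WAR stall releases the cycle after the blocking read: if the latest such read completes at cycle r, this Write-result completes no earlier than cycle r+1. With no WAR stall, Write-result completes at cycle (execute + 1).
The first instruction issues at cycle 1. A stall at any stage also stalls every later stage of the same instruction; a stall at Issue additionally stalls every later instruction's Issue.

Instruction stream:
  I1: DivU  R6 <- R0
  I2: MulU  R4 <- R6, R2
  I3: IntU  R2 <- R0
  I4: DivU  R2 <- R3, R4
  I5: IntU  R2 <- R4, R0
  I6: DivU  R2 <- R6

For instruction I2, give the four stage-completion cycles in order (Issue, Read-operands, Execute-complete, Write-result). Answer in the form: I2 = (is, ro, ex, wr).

[1] issue I1 (DivU)
[2] I1 read-ops | issue I2 (MulU)
[3] issue I3 (IntU)
[4] I3 read-ops
[5] I3 finished on IntU
[9] I1 finished on DivU
[10] I1→R6
[11] I2 read-ops
[12] I3→R2
[13] issue I4 (DivU)
[14] I2 finished on MulU
[15] I2→R4
[16] I4 read-ops
[23] I4 finished on DivU
[24] I4→R2
[25] issue I5 (IntU)
[26] I5 read-ops
[27] I5 finished on IntU
[28] I5→R2
[29] issue I6 (DivU)
[30] I6 read-ops
[37] I6 finished on DivU
[38] I6→R2

I2 = (2, 11, 14, 15)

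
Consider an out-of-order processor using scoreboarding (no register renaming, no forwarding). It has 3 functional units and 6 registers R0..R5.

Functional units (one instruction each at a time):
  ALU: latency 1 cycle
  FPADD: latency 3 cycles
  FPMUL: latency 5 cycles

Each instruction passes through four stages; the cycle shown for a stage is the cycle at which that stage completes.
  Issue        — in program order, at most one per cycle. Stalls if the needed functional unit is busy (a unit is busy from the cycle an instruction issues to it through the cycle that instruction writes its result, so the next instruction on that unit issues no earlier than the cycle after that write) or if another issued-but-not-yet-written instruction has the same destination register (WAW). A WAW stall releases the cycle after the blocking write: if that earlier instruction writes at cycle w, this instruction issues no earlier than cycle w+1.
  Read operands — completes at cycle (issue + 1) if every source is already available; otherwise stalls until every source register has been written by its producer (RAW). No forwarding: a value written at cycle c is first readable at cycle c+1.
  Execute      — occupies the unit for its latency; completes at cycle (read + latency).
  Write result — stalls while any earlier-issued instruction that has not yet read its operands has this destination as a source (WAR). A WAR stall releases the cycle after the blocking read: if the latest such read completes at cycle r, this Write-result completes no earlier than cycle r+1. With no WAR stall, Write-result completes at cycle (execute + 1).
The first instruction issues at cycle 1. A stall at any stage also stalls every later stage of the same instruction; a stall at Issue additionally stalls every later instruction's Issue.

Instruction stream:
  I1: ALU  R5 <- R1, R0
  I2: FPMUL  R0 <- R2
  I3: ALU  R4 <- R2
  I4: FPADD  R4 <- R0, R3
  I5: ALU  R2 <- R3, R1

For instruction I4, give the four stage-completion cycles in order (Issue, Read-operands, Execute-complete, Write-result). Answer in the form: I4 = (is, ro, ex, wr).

I4 = (9, 10, 13, 14)

I1: IS=1 RO=2 EX=3 WR=4
I2: IS=2 RO=3 EX=8 WR=9
I3: IS=5 RO=6 EX=7 WR=8  [struct: ALU busy until I1 writes@4]
I4: IS=9 RO=10 EX=13 WR=14  [WAW R4: wait I3 write@8]
I5: IS=10 RO=11 EX=12 WR=13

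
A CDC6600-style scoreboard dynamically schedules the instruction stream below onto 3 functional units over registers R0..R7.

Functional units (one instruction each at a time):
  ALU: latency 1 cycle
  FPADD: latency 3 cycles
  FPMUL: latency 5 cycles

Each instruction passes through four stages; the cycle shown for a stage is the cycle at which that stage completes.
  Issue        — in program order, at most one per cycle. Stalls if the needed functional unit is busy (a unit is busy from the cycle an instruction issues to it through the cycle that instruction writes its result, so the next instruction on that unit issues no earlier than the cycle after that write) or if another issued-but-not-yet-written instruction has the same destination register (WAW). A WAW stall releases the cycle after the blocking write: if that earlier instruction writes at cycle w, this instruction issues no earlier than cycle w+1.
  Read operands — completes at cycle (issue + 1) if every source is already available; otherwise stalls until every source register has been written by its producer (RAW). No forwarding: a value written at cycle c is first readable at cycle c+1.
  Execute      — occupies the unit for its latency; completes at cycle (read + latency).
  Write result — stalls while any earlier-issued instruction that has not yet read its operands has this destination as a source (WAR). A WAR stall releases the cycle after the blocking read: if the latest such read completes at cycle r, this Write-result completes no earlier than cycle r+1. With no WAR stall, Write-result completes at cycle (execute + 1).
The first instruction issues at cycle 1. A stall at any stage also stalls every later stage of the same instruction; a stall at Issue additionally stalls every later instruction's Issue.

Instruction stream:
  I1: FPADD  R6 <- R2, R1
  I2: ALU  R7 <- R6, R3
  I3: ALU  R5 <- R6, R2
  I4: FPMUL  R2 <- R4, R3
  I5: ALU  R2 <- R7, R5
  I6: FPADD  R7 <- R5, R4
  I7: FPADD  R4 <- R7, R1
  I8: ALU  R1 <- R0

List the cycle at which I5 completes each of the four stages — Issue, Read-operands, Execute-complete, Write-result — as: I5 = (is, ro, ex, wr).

I5 = (19, 20, 21, 22)

[1] I1→FPADD
[2] I1 RO · I2→ALU
[5] I1 EX
[6] I1 WR R6
[7] I2 RO
[8] I2 EX
[9] I2 WR R7
[10] I3→ALU
[11] I3 RO · I4→FPMUL
[12] I3 EX · I4 RO
[13] I3 WR R5
[17] I4 EX
[18] I4 WR R2
[19] I5→ALU
[20] I5 RO · I6→FPADD
[21] I5 EX · I6 RO
[22] I5 WR R2
[24] I6 EX
[25] I6 WR R7
[26] I7→FPADD
[27] I7 RO · I8→ALU
[28] I8 RO
[29] I8 EX
[30] I7 EX · I8 WR R1
[31] I7 WR R4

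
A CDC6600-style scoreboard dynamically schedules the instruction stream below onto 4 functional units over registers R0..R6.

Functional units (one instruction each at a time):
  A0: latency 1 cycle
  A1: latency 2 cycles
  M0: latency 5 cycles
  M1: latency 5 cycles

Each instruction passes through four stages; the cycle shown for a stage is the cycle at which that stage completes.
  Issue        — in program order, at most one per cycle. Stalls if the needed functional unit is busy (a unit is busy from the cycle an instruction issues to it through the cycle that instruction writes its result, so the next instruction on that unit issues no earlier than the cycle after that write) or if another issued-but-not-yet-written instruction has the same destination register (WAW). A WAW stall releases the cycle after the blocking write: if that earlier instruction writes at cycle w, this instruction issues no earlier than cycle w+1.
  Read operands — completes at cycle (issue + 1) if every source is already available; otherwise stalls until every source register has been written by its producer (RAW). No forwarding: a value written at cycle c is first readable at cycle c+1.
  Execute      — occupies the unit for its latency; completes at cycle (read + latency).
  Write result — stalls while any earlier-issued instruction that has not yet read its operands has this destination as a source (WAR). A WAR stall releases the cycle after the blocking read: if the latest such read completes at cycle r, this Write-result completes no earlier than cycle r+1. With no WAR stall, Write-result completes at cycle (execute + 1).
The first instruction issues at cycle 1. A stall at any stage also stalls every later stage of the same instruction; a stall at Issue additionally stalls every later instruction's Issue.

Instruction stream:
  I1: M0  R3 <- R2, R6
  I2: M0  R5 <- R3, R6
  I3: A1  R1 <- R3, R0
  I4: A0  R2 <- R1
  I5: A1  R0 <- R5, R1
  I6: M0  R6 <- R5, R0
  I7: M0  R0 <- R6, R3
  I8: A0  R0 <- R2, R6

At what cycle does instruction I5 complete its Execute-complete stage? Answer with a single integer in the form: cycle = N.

c1: I1 issues→M0
c2: I1 reads
c7: I1 exec-done
c8: I1 writes R3
c9: I2 issues→M0
c10: I2 reads | I3 issues→A1
c11: I3 reads | I4 issues→A0
c13: I3 exec-done
c14: I3 writes R1
c15: I2 exec-done | I4 reads | I5 issues→A1
c16: I2 writes R5 | I4 exec-done
c17: I4 writes R2 | I5 reads | I6 issues→M0
c19: I5 exec-done
c20: I5 writes R0
c21: I6 reads
c26: I6 exec-done
c27: I6 writes R6
c28: I7 issues→M0
c29: I7 reads
c34: I7 exec-done
c35: I7 writes R0
c36: I8 issues→A0
c37: I8 reads
c38: I8 exec-done
c39: I8 writes R0

cycle = 19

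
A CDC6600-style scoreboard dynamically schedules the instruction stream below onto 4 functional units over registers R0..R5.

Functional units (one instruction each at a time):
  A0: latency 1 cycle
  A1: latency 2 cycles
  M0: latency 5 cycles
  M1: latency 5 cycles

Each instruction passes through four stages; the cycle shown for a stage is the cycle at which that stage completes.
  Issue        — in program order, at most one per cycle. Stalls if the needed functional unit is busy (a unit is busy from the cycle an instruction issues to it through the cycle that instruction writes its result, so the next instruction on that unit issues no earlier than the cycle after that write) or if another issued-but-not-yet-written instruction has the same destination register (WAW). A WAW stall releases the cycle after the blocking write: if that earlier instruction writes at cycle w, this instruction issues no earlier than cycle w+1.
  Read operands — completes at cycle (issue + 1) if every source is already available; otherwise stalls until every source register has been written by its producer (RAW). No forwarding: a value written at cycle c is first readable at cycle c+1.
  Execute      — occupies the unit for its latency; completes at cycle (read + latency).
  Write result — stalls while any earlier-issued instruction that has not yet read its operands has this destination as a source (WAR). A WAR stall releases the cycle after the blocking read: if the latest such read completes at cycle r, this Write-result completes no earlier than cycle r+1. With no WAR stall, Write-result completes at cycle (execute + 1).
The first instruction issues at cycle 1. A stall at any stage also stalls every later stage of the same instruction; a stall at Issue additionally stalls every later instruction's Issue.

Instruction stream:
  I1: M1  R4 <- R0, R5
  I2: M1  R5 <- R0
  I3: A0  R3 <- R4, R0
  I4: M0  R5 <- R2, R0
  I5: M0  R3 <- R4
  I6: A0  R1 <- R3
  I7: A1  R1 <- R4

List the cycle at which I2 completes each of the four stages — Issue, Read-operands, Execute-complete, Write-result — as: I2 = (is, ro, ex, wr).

I2 = (9, 10, 15, 16)

I1: IS=1 RO=2 EX=7 WR=8
I2: IS=9 RO=10 EX=15 WR=16  [struct: M1 busy until I1 writes@8]
I3: IS=10 RO=11 EX=12 WR=13
I4: IS=17 RO=18 EX=23 WR=24  [WAW R5: wait I2 write@16]
I5: IS=25 RO=26 EX=31 WR=32  [struct: M0 busy until I4 writes@24]
I6: IS=26 RO=33 EX=34 WR=35  [RAW R3: wait I5 write@32]
I7: IS=36 RO=37 EX=39 WR=40  [WAW R1: wait I6 write@35]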